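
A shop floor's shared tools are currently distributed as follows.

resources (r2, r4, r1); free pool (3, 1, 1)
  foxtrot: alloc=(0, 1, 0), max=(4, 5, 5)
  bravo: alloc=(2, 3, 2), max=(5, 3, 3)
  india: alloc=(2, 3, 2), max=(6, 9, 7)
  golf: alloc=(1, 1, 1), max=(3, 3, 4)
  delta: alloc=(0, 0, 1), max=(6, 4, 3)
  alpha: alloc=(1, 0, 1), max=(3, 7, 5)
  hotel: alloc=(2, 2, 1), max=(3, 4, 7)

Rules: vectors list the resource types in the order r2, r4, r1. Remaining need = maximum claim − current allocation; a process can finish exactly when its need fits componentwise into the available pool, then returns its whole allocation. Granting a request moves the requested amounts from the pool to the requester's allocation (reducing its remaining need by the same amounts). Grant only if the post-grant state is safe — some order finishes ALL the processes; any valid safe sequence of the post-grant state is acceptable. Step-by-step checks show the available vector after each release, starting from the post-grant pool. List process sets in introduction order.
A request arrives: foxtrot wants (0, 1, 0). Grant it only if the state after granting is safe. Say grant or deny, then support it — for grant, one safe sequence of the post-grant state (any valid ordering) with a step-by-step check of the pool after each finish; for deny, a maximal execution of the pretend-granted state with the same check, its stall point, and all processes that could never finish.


GRANT — the state after the grant stays safe, e.g. via bravo, golf, delta, foxtrot, india, alpha, hotel.
Key observation: even at the reduced pool (3, 0, 1), bravo fits immediately, so safety survives the grant.
Check on the post-grant state, step by step:
  pool = (3, 0, 1)
  bravo: need (3, 0, 1) fits (3, 0, 1); releases (2, 3, 2), pool now (5, 3, 3)
  golf: need (2, 2, 3) fits (5, 3, 3); releases (1, 1, 1), pool now (6, 4, 4)
  delta: need (6, 4, 2) fits (6, 4, 4); releases (0, 0, 1), pool now (6, 4, 5)
  foxtrot: need (4, 3, 5) fits (6, 4, 5); releases (0, 2, 0), pool now (6, 6, 5)
  india: need (4, 6, 5) fits (6, 6, 5); releases (2, 3, 2), pool now (8, 9, 7)
  alpha: need (2, 7, 4) fits (8, 9, 7); releases (1, 0, 1), pool now (9, 9, 8)
  hotel: need (1, 2, 6) fits (9, 9, 8); releases (2, 2, 1), pool now (11, 11, 9)


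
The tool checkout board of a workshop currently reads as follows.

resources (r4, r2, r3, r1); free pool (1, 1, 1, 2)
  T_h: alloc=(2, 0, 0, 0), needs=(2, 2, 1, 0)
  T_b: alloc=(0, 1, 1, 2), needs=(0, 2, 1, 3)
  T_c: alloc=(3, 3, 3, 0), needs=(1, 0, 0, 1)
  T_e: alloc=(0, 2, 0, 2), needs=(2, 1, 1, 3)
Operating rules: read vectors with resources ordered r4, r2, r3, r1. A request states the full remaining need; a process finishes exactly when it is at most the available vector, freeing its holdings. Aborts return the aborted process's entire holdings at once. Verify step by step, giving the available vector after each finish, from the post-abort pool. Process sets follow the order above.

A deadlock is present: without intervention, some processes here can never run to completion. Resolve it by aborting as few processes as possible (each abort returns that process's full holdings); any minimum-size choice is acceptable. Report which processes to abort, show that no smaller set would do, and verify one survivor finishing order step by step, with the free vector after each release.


The answer: abort T_b.
Key observation: T_e had no path to completion before; after the abort of T_b ((0, 1, 1, 2) returned), step 3 is where it fits.
Minimality: the empty abort set fails — the state is deadlocked as it stands.
One survivor order: T_c, T_h, T_e. Check, step by step (post-abort pool first):
  pool = (1, 2, 2, 4)
  T_c: need (1, 0, 0, 1) fits (1, 2, 2, 4); releases (3, 3, 3, 0), pool now (4, 5, 5, 4)
  T_h: need (2, 2, 1, 0) fits (4, 5, 5, 4); releases (2, 0, 0, 0), pool now (6, 5, 5, 4)
  T_e: need (2, 1, 1, 3) fits (6, 5, 5, 4); releases (0, 2, 0, 2), pool now (6, 7, 5, 6)


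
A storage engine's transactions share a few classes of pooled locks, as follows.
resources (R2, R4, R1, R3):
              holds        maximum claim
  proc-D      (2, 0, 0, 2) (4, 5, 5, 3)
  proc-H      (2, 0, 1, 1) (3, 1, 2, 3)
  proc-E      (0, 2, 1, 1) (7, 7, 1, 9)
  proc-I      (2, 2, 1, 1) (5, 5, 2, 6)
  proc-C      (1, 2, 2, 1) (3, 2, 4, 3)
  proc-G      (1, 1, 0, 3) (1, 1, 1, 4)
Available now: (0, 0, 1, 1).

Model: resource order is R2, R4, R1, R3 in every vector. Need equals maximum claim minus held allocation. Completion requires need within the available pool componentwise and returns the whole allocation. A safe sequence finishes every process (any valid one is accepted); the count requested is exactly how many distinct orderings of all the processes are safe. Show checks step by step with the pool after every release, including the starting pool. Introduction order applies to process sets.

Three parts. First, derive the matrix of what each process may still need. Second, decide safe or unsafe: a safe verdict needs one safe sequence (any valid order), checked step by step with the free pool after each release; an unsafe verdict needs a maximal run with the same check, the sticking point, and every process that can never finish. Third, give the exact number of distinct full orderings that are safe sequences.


(1) Need matrix, components ordered R2, R4, R1, R3:
  proc-D: (2, 5, 5, 1)
  proc-H: (1, 1, 1, 2)
  proc-E: (7, 5, 0, 8)
  proc-I: (3, 3, 1, 5)
  proc-C: (2, 0, 2, 2)
  proc-G: (0, 0, 1, 1)
(2) SAFE. One safe sequence: proc-G, proc-H, proc-C, proc-I, proc-D, proc-E.
Key observation: at proc-G the run first touches a limit — (0, 0, 1, 1) against (0, 0, 1, 1), exact on a resource it actually requests.
Check, step by step:
  pool = (0, 0, 1, 1)
  proc-G needs (0, 0, 1, 1) <= (0, 0, 1, 1) -> finishes; pool += (1, 1, 0, 3) = (1, 1, 1, 4)
  proc-H needs (1, 1, 1, 2) <= (1, 1, 1, 4) -> finishes; pool += (2, 0, 1, 1) = (3, 1, 2, 5)
  proc-C needs (2, 0, 2, 2) <= (3, 1, 2, 5) -> finishes; pool += (1, 2, 2, 1) = (4, 3, 4, 6)
  proc-I needs (3, 3, 1, 5) <= (4, 3, 4, 6) -> finishes; pool += (2, 2, 1, 1) = (6, 5, 5, 7)
  proc-D needs (2, 5, 5, 1) <= (6, 5, 5, 7) -> finishes; pool += (2, 0, 0, 2) = (8, 5, 5, 9)
  proc-E needs (7, 5, 0, 8) <= (8, 5, 5, 9) -> finishes; pool += (0, 2, 1, 1) = (8, 7, 6, 10)
(3) Precisely 1 of the possible complete orderings is a safe sequence.


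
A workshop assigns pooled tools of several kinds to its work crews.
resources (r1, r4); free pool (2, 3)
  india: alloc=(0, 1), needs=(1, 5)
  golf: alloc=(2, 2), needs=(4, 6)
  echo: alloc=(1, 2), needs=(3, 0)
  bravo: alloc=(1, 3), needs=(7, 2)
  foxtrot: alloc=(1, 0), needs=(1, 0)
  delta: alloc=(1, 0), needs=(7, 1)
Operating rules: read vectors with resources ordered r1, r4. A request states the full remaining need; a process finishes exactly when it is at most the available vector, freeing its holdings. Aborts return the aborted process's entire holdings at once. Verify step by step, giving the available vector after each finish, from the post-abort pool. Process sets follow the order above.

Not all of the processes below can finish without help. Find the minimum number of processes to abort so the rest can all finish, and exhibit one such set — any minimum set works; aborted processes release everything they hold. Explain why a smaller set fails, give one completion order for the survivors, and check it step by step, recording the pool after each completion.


Minimum abort set: delta.
Key observation: aborting delta returns (1, 0), and bravo — hopeless before — runs at step 5 with the returned capacity in the pool.
Why nothing smaller works: aborting no one leaves the state deadlocked as given.
One survivor order: echo, india, foxtrot, golf, bravo. Walking it through (post-abort pool first):
  pool = (3, 3)
  run echo (needs (3, 0), free (3, 3)); after release of (1, 2) the pool is (4, 5)
  run india (needs (1, 5), free (4, 5)); after release of (0, 1) the pool is (4, 6)
  run foxtrot (needs (1, 0), free (4, 6)); after release of (1, 0) the pool is (5, 6)
  run golf (needs (4, 6), free (5, 6)); after release of (2, 2) the pool is (7, 8)
  run bravo (needs (7, 2), free (7, 8)); after release of (1, 3) the pool is (8, 11)


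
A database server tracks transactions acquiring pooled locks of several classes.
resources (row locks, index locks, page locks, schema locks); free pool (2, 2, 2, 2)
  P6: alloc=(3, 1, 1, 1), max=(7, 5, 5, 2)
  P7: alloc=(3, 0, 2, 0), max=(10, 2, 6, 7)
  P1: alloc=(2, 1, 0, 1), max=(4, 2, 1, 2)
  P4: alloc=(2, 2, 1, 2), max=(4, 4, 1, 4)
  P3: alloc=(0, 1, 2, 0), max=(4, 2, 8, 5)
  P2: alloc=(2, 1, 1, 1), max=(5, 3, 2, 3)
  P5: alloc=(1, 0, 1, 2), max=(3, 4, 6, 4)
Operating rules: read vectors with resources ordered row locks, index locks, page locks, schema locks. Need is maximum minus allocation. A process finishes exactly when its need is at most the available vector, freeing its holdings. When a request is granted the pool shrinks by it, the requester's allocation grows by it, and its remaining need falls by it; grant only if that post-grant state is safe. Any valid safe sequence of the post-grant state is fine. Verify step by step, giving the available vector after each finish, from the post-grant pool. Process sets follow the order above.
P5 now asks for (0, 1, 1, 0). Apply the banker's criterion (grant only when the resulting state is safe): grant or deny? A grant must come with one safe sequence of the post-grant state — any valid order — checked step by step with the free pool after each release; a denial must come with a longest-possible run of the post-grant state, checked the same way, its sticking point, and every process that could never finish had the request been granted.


DENY: after the grant no complete ordering would exist.
Key observation: after P1, P4, P2 complete, (8, 5, 3, 6) is the best the pool ever gets, yet each leftover process wants more page locks.
On the post-grant state, P1, P4, P2 is a maximal run — nothing extends it. Check, step by step:
  pool = (2, 1, 1, 2)
  P1 needs (2, 1, 1, 1) <= (2, 1, 1, 2) -> finishes; pool += (2, 1, 0, 1) = (4, 2, 1, 3)
  P4 needs (2, 2, 0, 2) <= (4, 2, 1, 3) -> finishes; pool += (2, 2, 1, 2) = (6, 4, 2, 5)
  P2 needs (3, 2, 1, 2) <= (6, 4, 2, 5) -> finishes; pool += (2, 1, 1, 1) = (8, 5, 3, 6)
  P6 cannot run: need (4, 4, 4, 1) vs free (8, 5, 3, 6) (insufficient page locks)
  P7 cannot run: need (7, 2, 4, 7) vs free (8, 5, 3, 6) (insufficient page locks and schema locks)
  P3 cannot run: need (4, 1, 6, 5) vs free (8, 5, 3, 6) (insufficient page locks)
  P5 cannot run: need (2, 3, 4, 2) vs free (8, 5, 3, 6) (insufficient page locks)
Had the request been granted, P6, P7, P3 and P5 could never finish.


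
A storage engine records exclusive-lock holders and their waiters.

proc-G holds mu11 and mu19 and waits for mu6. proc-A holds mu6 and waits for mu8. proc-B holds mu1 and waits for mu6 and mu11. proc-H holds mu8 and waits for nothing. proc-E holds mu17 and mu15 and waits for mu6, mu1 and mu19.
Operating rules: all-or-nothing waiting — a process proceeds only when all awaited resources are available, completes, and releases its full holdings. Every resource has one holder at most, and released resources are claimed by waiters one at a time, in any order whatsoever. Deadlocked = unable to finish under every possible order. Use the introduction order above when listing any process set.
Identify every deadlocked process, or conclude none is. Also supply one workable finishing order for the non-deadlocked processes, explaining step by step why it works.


The deadlocked set is empty.
Key observation: although several processes wait, no cycle exists — each chain bottoms out at a free runner.
One completion order for the rest: proc-H, proc-A, proc-G, proc-B, proc-E.
Walking it through:
  proc-H: no waits; runs immediately, freeing mu8
  proc-A: everything it awaited (mu8) is free; runs, freeing mu6
  proc-G: everything it awaited (mu6) is free; runs, freeing mu11 and mu19
  proc-B: everything it awaited (mu6 and mu11) is free; runs, freeing mu1
  proc-E: everything it awaited (mu6, mu1 and mu19) is free; runs, freeing mu17 and mu15


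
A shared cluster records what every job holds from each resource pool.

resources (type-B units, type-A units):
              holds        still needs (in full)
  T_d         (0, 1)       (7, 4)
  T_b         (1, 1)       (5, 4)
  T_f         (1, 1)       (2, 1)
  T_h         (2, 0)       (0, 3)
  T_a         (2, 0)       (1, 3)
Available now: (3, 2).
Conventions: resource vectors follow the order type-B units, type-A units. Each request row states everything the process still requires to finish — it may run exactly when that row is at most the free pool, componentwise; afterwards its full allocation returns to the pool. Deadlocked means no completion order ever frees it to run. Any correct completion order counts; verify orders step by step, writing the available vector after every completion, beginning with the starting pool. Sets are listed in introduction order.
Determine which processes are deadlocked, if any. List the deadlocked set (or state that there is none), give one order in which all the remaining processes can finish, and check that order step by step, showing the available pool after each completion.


Deadlocked: T_d and T_b.
Key observation: the pool after T_f, T_h, T_a is (8, 3); every surviving request exceeds it in type-A units, so progress ends there.
A valid finishing order for the others: T_f, T_h, T_a. Verifying each step:
  pool = (3, 2)
  run T_f (needs (2, 1), free (3, 2)); after release of (1, 1) the pool is (4, 3)
  run T_h (needs (0, 3), free (4, 3)); after release of (2, 0) the pool is (6, 3)
  run T_a (needs (1, 3), free (6, 3)); after release of (2, 0) the pool is (8, 3)
None of the blocked processes ever fits:
  T_d cannot run: need (7, 4) vs free (8, 3) (insufficient type-A units)
  T_b cannot run: need (5, 4) vs free (8, 3) (insufficient type-A units)


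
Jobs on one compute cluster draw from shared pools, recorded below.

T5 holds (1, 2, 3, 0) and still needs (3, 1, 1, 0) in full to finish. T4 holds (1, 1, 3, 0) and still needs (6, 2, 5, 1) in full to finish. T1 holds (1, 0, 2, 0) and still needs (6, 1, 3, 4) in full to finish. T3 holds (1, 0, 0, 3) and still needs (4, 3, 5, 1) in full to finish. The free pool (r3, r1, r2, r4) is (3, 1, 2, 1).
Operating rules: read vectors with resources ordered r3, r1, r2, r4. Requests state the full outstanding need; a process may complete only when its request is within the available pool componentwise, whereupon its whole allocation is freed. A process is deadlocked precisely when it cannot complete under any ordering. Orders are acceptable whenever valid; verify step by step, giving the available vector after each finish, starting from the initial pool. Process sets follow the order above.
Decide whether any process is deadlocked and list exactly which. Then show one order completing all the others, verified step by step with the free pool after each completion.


The deadlocked set is T4 and T1.
Key observation: no order helps: past T5, T3, the free pool tops out at (5, 3, 5, 4), below what each blocked process needs in r3.
A valid finishing order for the others: T5, T3. Check, step by step:
  pool = (3, 1, 2, 1)
  run T5 (needs (3, 1, 1, 0), free (3, 1, 2, 1)); after release of (1, 2, 3, 0) the pool is (4, 3, 5, 1)
  run T3 (needs (4, 3, 5, 1), free (4, 3, 5, 1)); after release of (1, 0, 0, 3) the pool is (5, 3, 5, 4)
None of the blocked processes ever fits:
  T4 still needs (6, 2, 5, 1) but only (5, 3, 5, 4) is free — short on r3
  T1 still needs (6, 1, 3, 4) but only (5, 3, 5, 4) is free — short on r3


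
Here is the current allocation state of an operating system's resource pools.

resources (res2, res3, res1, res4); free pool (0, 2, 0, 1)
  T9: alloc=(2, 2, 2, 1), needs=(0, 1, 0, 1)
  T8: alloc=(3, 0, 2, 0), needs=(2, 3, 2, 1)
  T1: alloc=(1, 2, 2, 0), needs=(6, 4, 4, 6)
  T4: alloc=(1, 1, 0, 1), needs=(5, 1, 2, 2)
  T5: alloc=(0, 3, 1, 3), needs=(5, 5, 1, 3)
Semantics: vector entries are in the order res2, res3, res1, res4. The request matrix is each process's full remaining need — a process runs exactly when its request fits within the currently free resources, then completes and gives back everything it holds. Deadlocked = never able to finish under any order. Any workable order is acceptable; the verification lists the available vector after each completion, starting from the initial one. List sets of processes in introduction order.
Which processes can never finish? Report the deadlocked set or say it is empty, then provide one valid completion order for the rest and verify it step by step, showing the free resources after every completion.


Nothing here is deadlocked.
Key observation: no deadlock: T9 fits now, and the freed resources carry the rest through.
A valid finishing order for the others: T9, T8, T4, T5, T1. Step-by-step check:
  pool = (0, 2, 0, 1)
  T9 needs (0, 1, 0, 1) <= (0, 2, 0, 1) -> finishes; pool += (2, 2, 2, 1) = (2, 4, 2, 2)
  T8 needs (2, 3, 2, 1) <= (2, 4, 2, 2) -> finishes; pool += (3, 0, 2, 0) = (5, 4, 4, 2)
  T4 needs (5, 1, 2, 2) <= (5, 4, 4, 2) -> finishes; pool += (1, 1, 0, 1) = (6, 5, 4, 3)
  T5 needs (5, 5, 1, 3) <= (6, 5, 4, 3) -> finishes; pool += (0, 3, 1, 3) = (6, 8, 5, 6)
  T1 needs (6, 4, 4, 6) <= (6, 8, 5, 6) -> finishes; pool += (1, 2, 2, 0) = (7, 10, 7, 6)


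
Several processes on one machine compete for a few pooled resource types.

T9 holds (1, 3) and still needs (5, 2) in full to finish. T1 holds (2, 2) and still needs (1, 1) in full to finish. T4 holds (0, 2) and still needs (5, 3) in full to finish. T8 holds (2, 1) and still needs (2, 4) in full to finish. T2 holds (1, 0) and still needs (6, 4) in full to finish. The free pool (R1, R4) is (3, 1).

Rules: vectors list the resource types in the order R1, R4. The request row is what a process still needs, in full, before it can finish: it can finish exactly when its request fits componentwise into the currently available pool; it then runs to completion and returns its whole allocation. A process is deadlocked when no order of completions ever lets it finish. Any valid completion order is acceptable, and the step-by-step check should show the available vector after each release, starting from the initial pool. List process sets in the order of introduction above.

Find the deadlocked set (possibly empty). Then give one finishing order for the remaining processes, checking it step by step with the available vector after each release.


The deadlocked set is empty.
Key observation: no deadlock: T1 fits now, and the freed resources carry the rest through.
A valid finishing order for the others: T1, T9, T2, T4, T8. Walking it through:
  pool = (3, 1)
  T1: need (1, 1) fits (3, 1); releases (2, 2), pool now (5, 3)
  T9: need (5, 2) fits (5, 3); releases (1, 3), pool now (6, 6)
  T2: need (6, 4) fits (6, 6); releases (1, 0), pool now (7, 6)
  T4: need (5, 3) fits (7, 6); releases (0, 2), pool now (7, 8)
  T8: need (2, 4) fits (7, 8); releases (2, 1), pool now (9, 9)


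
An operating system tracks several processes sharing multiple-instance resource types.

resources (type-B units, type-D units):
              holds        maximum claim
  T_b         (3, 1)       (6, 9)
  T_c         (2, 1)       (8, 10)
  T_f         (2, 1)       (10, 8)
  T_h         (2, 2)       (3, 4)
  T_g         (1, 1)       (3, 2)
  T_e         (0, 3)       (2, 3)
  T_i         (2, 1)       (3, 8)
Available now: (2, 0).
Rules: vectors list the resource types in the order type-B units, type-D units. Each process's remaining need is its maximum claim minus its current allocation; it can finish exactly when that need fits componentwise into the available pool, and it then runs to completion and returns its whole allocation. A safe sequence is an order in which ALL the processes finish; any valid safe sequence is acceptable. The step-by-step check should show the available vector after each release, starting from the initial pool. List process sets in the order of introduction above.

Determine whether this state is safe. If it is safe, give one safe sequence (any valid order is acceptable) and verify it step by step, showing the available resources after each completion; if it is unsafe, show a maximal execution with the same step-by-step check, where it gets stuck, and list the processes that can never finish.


UNSAFE — no complete ordering exists.
Key observation: T_e, T_g, T_h can finish, but then (5, 6) is all there is, and the blocked group's type-D units demands exceed it.
The run T_e, T_g, T_h cannot be extended any further. Verifying each step:
  pool = (2, 0)
  run T_e (needs (2, 0), free (2, 0)); after release of (0, 3) the pool is (2, 3)
  run T_g (needs (2, 1), free (2, 3)); after release of (1, 1) the pool is (3, 4)
  run T_h (needs (1, 2), free (3, 4)); after release of (2, 2) the pool is (5, 6)
  T_b cannot run: need (3, 8) vs free (5, 6) (insufficient type-D units)
  T_c cannot run: need (6, 9) vs free (5, 6) (insufficient type-B units and type-D units)
  T_f cannot run: need (8, 7) vs free (5, 6) (insufficient type-B units and type-D units)
  T_i cannot run: need (1, 7) vs free (5, 6) (insufficient type-D units)
Permanently blocked: T_b, T_c, T_f and T_i.


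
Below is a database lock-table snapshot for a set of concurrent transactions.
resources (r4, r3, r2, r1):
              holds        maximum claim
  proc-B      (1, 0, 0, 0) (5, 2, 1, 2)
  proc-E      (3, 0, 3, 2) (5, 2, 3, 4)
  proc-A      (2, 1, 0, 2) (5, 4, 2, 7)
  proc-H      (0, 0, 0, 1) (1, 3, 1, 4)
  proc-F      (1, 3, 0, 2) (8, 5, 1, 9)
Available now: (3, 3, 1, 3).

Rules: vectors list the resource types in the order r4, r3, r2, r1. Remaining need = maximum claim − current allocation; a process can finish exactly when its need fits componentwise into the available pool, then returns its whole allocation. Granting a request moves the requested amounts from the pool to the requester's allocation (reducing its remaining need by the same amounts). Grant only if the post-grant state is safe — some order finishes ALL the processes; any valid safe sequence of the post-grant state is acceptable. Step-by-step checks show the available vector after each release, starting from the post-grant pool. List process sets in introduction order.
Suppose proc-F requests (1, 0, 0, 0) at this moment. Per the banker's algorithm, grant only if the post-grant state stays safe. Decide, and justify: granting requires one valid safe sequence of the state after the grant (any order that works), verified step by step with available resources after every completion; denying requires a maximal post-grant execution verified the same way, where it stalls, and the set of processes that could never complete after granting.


GRANT: granting preserves safety; a valid post-grant sequence is proc-E, proc-B, proc-H, proc-A, proc-F.
Key observation: the transfer keeps a workable pool ((2, 3, 1, 3)); proc-E starts the safe sequence.
Check on the post-grant state, step by step:
  pool = (2, 3, 1, 3)
  run proc-E (needs (2, 2, 0, 2), free (2, 3, 1, 3)); after release of (3, 0, 3, 2) the pool is (5, 3, 4, 5)
  run proc-B (needs (4, 2, 1, 2), free (5, 3, 4, 5)); after release of (1, 0, 0, 0) the pool is (6, 3, 4, 5)
  run proc-H (needs (1, 3, 1, 3), free (6, 3, 4, 5)); after release of (0, 0, 0, 1) the pool is (6, 3, 4, 6)
  run proc-A (needs (3, 3, 2, 5), free (6, 3, 4, 6)); after release of (2, 1, 0, 2) the pool is (8, 4, 4, 8)
  run proc-F (needs (6, 2, 1, 7), free (8, 4, 4, 8)); after release of (2, 3, 0, 2) the pool is (10, 7, 4, 10)


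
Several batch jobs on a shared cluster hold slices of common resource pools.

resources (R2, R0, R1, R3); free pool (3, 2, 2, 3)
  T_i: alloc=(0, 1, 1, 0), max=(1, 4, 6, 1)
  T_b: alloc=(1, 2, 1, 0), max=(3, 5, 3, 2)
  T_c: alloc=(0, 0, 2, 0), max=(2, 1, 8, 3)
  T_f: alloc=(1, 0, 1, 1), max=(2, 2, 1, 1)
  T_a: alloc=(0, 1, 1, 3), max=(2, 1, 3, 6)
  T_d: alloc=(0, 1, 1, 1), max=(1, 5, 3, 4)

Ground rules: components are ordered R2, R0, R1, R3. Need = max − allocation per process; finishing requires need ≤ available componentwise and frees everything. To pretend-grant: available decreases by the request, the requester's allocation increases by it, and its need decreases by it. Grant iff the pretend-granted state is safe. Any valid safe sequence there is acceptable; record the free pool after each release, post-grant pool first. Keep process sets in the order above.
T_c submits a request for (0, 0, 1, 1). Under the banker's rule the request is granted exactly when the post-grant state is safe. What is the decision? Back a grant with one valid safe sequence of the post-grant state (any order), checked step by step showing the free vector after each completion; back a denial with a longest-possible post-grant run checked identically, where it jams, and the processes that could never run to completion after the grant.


GRANT: granting preserves safety; a valid post-grant sequence is T_f, T_a, T_b, T_d, T_i, T_c.
Key observation: even at the reduced pool (3, 2, 1, 2), T_f fits immediately, so safety survives the grant.
Verifying the post-grant state step by step:
  pool = (3, 2, 1, 2)
  T_f needs (1, 2, 0, 0) <= (3, 2, 1, 2) -> finishes; pool += (1, 0, 1, 1) = (4, 2, 2, 3)
  T_a needs (2, 0, 2, 3) <= (4, 2, 2, 3) -> finishes; pool += (0, 1, 1, 3) = (4, 3, 3, 6)
  T_b needs (2, 3, 2, 2) <= (4, 3, 3, 6) -> finishes; pool += (1, 2, 1, 0) = (5, 5, 4, 6)
  T_d needs (1, 4, 2, 3) <= (5, 5, 4, 6) -> finishes; pool += (0, 1, 1, 1) = (5, 6, 5, 7)
  T_i needs (1, 3, 5, 1) <= (5, 6, 5, 7) -> finishes; pool += (0, 1, 1, 0) = (5, 7, 6, 7)
  T_c needs (2, 1, 5, 2) <= (5, 7, 6, 7) -> finishes; pool += (0, 0, 3, 1) = (5, 7, 9, 8)


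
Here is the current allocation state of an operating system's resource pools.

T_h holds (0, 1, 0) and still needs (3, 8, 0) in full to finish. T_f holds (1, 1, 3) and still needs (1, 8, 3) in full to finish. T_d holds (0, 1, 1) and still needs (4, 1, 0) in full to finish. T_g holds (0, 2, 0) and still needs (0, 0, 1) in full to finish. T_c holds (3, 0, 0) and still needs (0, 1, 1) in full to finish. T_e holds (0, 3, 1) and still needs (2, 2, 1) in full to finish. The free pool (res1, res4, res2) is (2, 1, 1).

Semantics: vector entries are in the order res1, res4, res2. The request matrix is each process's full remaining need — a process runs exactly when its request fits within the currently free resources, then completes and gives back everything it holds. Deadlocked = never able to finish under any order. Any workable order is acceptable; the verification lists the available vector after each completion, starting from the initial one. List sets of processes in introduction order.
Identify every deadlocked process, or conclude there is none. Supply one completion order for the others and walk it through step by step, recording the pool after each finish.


The deadlocked set is T_h and T_f.
Key observation: no order helps: past T_c, T_g, T_e, T_d, the free pool tops out at (5, 7, 3), below what each blocked process needs in res4.
The rest can finish in the order T_c, T_g, T_e, T_d. Verifying each step:
  pool = (2, 1, 1)
  T_c needs (0, 1, 1) <= (2, 1, 1) -> finishes; pool += (3, 0, 0) = (5, 1, 1)
  T_g needs (0, 0, 1) <= (5, 1, 1) -> finishes; pool += (0, 2, 0) = (5, 3, 1)
  T_e needs (2, 2, 1) <= (5, 3, 1) -> finishes; pool += (0, 3, 1) = (5, 6, 2)
  T_d needs (4, 1, 0) <= (5, 6, 2) -> finishes; pool += (0, 1, 1) = (5, 7, 3)
The stuck group stays short no matter what:
  T_h cannot run: need (3, 8, 0) vs free (5, 7, 3) (insufficient res4)
  T_f cannot run: need (1, 8, 3) vs free (5, 7, 3) (insufficient res4)


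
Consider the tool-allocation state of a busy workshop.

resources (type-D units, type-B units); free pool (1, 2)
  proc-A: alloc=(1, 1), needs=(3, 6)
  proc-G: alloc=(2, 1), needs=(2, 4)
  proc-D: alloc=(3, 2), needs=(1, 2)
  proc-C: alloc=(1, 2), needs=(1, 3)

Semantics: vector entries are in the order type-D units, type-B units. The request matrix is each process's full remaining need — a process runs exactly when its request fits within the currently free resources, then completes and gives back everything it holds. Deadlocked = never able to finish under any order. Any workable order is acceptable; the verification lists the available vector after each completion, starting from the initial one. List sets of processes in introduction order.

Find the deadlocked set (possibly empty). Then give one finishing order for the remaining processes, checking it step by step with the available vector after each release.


Nothing here is deadlocked.
Key observation: the pool covers proc-D at once, and every later process fits after earlier releases.
The rest can finish in the order proc-D, proc-C, proc-A, proc-G. Verifying each step:
  pool = (1, 2)
  proc-D needs (1, 2) <= (1, 2) -> finishes; pool += (3, 2) = (4, 4)
  proc-C needs (1, 3) <= (4, 4) -> finishes; pool += (1, 2) = (5, 6)
  proc-A needs (3, 6) <= (5, 6) -> finishes; pool += (1, 1) = (6, 7)
  proc-G needs (2, 4) <= (6, 7) -> finishes; pool += (2, 1) = (8, 8)


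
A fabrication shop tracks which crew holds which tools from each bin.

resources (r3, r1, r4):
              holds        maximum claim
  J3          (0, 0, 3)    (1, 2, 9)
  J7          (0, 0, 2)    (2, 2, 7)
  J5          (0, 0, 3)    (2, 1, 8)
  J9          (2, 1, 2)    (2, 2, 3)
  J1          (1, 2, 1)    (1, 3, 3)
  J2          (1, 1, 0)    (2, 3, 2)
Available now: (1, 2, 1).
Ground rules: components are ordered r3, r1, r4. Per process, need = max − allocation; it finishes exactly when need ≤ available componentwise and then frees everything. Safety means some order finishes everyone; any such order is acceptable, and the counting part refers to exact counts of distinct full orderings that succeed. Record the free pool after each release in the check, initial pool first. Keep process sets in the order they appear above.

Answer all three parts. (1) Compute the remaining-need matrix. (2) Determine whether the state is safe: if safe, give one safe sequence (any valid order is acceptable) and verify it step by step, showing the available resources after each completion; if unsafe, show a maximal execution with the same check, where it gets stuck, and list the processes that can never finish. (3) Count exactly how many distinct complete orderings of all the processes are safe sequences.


(1) Remaining need (order r3, r1, r4):
  J3: (1, 2, 6)
  J7: (2, 2, 5)
  J5: (2, 1, 5)
  J9: (0, 1, 1)
  J1: (0, 1, 2)
  J2: (1, 2, 2)
(2) UNSAFE — no complete ordering exists.
Key observation: J9, J1, J2 can finish, but then (5, 6, 4) is all there is, and the blocked group's r4 demands exceed it.
Going as far as possible: J9, J1, J2; after that, nothing fits. Verifying each step:
  pool = (1, 2, 1)
  J9: need (0, 1, 1) fits (1, 2, 1); releases (2, 1, 2), pool now (3, 3, 3)
  J1: need (0, 1, 2) fits (3, 3, 3); releases (1, 2, 1), pool now (4, 5, 4)
  J2: need (1, 2, 2) fits (4, 5, 4); releases (1, 1, 0), pool now (5, 6, 4)
  J3 still needs (1, 2, 6) but only (5, 6, 4) is free — short on r4
  J7 still needs (2, 2, 5) but only (5, 6, 4) is free — short on r4
  J5 still needs (2, 1, 5) but only (5, 6, 4) is free — short on r4
Permanently blocked: J3, J7 and J5.
(3) The exact count: 0 of the possible complete orderings are safe sequences.


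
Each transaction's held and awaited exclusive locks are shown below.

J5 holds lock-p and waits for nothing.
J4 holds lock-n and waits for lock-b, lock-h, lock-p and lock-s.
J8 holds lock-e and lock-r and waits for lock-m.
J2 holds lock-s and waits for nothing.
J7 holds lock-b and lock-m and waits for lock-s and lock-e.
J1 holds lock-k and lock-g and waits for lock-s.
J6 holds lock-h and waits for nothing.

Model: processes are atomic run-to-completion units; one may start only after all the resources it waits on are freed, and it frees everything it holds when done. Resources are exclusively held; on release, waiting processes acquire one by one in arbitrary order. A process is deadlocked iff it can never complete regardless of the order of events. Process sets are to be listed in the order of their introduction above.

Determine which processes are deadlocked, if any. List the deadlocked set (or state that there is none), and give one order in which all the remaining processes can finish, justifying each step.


The deadlocked set is J4, J8 and J7.
Key observation: the cycle J7 -> J8 -> J7 can never break — each member waits on the next; J4 waits into the deadlock from upstream.
A valid finishing order for the others: J2, J6, J1, J5.
Verifying each step:
  run J2 (it waits on nothing); releases lock-s
  run J6 (it waits on nothing); releases lock-h
  J1: everything it awaited (lock-s) is free; runs, freeing lock-k and lock-g
  run J5 (it waits on nothing); releases lock-p


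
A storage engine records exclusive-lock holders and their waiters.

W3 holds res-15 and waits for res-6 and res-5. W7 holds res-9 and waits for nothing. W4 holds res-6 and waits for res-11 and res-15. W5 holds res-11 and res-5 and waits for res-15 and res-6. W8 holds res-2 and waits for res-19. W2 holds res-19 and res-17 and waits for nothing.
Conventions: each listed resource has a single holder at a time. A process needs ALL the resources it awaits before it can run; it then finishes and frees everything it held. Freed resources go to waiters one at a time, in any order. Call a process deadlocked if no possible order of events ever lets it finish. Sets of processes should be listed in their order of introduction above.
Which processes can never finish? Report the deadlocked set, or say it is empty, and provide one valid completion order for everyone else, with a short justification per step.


Deadlocked: W3, W4 and W5.
Key observation: nobody on the ring W3 -> W4 -> W3 can start until another member finishes, which never happens; W5 is caught in further circular waits.
One completion order for the rest: W2, W8, W7.
Check, step by step:
  W2: no waits; runs immediately, freeing res-19 and res-17
  W8: everything it awaited (res-19) is free; runs, freeing res-2
  W7: no waits; runs immediately, freeing res-9


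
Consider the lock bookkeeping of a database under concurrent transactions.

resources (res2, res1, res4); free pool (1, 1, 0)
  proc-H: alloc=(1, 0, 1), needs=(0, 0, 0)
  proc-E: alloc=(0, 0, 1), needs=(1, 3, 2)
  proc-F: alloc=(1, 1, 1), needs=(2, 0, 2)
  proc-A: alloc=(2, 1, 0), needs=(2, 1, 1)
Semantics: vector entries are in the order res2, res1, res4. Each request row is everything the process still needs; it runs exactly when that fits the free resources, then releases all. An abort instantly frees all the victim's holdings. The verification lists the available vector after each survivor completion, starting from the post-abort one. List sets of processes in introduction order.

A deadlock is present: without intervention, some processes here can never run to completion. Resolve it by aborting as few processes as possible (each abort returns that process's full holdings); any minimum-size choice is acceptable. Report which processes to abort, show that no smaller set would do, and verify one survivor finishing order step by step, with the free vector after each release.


Minimum abort set: proc-F.
Key observation: the deadlocked proc-E becomes finishable only because proc-F released (1, 1, 1); it completes at step 3 below.
No smaller set exists: with zero aborts the deadlock remains.
Survivors finish in the order: proc-H, proc-A, proc-E. Verifying each step (pool after the aborts first):
  pool = (2, 2, 1)
  proc-H: need (0, 0, 0) fits (2, 2, 1); releases (1, 0, 1), pool now (3, 2, 2)
  proc-A: need (2, 1, 1) fits (3, 2, 2); releases (2, 1, 0), pool now (5, 3, 2)
  proc-E: need (1, 3, 2) fits (5, 3, 2); releases (0, 0, 1), pool now (5, 3, 3)


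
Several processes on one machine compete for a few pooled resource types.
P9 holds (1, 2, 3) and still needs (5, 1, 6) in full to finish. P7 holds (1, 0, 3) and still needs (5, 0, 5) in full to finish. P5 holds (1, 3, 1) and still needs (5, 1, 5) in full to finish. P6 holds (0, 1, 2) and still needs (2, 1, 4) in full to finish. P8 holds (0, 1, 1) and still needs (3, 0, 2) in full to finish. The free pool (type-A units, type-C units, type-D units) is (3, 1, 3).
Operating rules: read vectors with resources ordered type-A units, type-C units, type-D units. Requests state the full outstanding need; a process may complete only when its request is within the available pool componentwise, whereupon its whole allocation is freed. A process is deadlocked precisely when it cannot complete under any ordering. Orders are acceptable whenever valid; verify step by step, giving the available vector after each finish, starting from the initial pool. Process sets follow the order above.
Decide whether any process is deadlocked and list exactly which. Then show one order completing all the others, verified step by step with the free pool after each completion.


The deadlocked set is P9, P7 and P5.
Key observation: type-A units is the bottleneck — with P8, P6 done the pool holds (3, 3, 6), short of every remaining need.
A valid finishing order for the others: P8, P6. Walking it through:
  pool = (3, 1, 3)
  P8: need (3, 0, 2) fits (3, 1, 3); releases (0, 1, 1), pool now (3, 2, 4)
  P6: need (2, 1, 4) fits (3, 2, 4); releases (0, 1, 2), pool now (3, 3, 6)
None of the blocked processes ever fits:
  P9 cannot run: need (5, 1, 6) vs free (3, 3, 6) (insufficient type-A units)
  P7 cannot run: need (5, 0, 5) vs free (3, 3, 6) (insufficient type-A units)
  P5 cannot run: need (5, 1, 5) vs free (3, 3, 6) (insufficient type-A units)


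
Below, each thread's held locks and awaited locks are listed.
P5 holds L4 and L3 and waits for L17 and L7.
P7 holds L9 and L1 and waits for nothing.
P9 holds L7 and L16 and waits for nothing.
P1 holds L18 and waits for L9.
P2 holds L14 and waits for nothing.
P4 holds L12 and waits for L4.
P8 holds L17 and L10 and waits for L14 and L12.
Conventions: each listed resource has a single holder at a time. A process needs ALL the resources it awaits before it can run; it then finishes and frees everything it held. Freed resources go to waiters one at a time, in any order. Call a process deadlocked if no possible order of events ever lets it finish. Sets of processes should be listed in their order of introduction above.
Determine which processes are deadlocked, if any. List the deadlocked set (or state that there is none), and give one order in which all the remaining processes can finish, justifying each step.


Deadlocked: P5, P4 and P8.
Key observation: the loop P5 -> P8 -> P4 -> P5 blocks itself forever; no other process is dragged down with it.
One completion order for the rest: P9, P2, P7, P1.
Verifying each step:
  P9 waits on nothing -> runs at once and releases L7 and L16
  P2 waits on nothing -> runs at once and releases L14
  P7 waits on nothing -> runs at once and releases L9 and L1
  run P1 (all its waits — L9 — are resolved); releases L18


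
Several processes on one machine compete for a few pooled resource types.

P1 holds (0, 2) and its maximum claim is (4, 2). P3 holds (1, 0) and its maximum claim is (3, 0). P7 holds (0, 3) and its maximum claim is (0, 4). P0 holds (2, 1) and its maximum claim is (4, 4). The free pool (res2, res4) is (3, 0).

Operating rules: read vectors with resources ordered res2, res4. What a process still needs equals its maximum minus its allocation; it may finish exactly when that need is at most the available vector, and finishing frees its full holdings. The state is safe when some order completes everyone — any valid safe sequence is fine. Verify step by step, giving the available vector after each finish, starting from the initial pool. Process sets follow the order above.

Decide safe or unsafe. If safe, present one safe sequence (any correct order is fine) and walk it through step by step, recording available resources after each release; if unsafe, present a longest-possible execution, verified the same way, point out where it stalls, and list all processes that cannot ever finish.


SAFE. One safe sequence: P3, P1, P7, P0.
Key observation: reading the order forward, P1 is the first process whose need (4, 0) meets the free pool (4, 0) exactly on a resource it requests.
Walking it through:
  pool = (3, 0)
  P3: need (2, 0) fits (3, 0); releases (1, 0), pool now (4, 0)
  P1: need (4, 0) fits (4, 0); releases (0, 2), pool now (4, 2)
  P7: need (0, 1) fits (4, 2); releases (0, 3), pool now (4, 5)
  P0: need (2, 3) fits (4, 5); releases (2, 1), pool now (6, 6)
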